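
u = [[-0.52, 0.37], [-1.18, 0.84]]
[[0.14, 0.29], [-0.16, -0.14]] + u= [[-0.38, 0.66], [-1.34, 0.70]]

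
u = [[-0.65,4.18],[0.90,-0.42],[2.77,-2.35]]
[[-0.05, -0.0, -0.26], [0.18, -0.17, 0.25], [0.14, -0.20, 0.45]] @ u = [[-0.69, 0.40], [0.42, 0.24], [0.98, -0.39]]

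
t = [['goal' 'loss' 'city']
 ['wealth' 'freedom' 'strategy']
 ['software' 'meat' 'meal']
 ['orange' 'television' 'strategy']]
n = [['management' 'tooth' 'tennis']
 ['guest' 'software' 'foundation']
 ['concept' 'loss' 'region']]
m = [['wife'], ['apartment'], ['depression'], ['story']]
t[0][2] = 'city'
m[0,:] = ['wife']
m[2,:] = ['depression']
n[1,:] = ['guest', 'software', 'foundation']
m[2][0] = 'depression'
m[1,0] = 'apartment'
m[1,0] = 'apartment'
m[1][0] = 'apartment'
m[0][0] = 'wife'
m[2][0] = 'depression'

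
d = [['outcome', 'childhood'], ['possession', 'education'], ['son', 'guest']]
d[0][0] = 'outcome'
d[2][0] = 'son'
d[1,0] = 'possession'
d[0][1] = 'childhood'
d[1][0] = 'possession'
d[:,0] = ['outcome', 'possession', 'son']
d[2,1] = 'guest'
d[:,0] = ['outcome', 'possession', 'son']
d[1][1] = 'education'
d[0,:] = ['outcome', 'childhood']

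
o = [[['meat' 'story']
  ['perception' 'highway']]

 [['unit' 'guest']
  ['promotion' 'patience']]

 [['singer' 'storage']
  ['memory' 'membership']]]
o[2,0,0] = 'singer'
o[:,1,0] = ['perception', 'promotion', 'memory']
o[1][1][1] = 'patience'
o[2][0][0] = 'singer'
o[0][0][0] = 'meat'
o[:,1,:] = [['perception', 'highway'], ['promotion', 'patience'], ['memory', 'membership']]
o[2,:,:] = [['singer', 'storage'], ['memory', 'membership']]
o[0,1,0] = 'perception'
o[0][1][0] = 'perception'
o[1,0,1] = 'guest'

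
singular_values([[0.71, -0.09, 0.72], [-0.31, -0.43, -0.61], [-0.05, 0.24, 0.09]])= [1.22, 0.51, 0.0]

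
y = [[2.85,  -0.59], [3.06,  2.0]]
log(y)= [[1.17, -0.22], [1.16, 0.85]]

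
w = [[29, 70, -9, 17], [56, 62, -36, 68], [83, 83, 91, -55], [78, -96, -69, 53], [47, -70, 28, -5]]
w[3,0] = 78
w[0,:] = [29, 70, -9, 17]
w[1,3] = 68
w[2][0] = 83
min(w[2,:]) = -55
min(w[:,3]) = -55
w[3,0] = 78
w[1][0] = 56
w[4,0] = 47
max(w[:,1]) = 83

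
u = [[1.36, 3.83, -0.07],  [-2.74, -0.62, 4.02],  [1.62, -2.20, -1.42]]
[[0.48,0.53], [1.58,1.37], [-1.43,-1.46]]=u@[[-0.37, -0.42], [0.26, 0.29], [0.18, 0.10]]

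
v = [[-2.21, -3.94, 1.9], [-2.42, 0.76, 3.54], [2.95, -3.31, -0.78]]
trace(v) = -2.23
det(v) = -47.33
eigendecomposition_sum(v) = [[-3.70+0.00j,(-1.06+0j),(2.58+0j)],[-2.14+0.00j,-0.61+0.00j,(1.49+0j)],[0.92-0.00j,0.26-0.00j,-0.64-0.00j]] + [[0.75+0.07j, (-1.44+0.34j), -0.34+1.06j], [(-0.14-0.67j), (0.69+1.17j), (1.02+0.01j)], [1.01-0.18j, (-1.79+0.97j), -0.07+1.53j]] + [[0.75-0.07j, (-1.44-0.34j), (-0.34-1.06j)], [-0.14+0.67j, 0.69-1.17j, 1.02-0.01j], [(1.01+0.18j), -1.79-0.97j, (-0.07-1.53j)]]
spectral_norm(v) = 5.77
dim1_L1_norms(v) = [8.05, 6.72, 7.04]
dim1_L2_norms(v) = [4.9, 4.35, 4.5]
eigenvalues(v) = [(-4.96+0j), (1.36+2.77j), (1.36-2.77j)]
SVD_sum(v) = [[-1.83, 0.27, 1.63], [-3.13, 0.46, 2.79], [2.28, -0.34, -2.03]] + [[0.06,  -4.11,  0.76], [-0.0,  0.14,  -0.03], [0.05,  -3.11,  0.57]] + [[-0.45, -0.1, -0.49], [0.71, 0.15, 0.78], [0.62, 0.13, 0.68]]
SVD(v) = [[-0.43, 0.8, -0.43], [-0.73, -0.03, 0.68], [0.53, 0.6, 0.6]] @ diag([5.770138656370563, 5.244960171915162, 1.5640309080327646]) @ [[0.74, -0.11, -0.66], [0.02, -0.98, 0.18], [0.67, 0.14, 0.73]]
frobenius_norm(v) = 7.95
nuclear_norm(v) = 12.58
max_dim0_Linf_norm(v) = 3.94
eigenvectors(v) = [[-0.85+0.00j, (0.5+0.14j), (0.5-0.14j)],[-0.49+0.00j, (-0.02-0.47j), -0.02+0.47j],[(0.21+0j), (0.71+0j), (0.71-0j)]]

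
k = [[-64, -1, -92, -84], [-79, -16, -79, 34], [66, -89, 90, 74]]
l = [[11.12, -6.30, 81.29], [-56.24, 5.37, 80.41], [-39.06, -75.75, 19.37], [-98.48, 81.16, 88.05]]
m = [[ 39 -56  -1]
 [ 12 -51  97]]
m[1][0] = 12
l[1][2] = 80.41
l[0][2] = 81.29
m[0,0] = 39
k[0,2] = -92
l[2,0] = -39.06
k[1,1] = -16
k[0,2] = -92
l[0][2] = 81.29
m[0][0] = 39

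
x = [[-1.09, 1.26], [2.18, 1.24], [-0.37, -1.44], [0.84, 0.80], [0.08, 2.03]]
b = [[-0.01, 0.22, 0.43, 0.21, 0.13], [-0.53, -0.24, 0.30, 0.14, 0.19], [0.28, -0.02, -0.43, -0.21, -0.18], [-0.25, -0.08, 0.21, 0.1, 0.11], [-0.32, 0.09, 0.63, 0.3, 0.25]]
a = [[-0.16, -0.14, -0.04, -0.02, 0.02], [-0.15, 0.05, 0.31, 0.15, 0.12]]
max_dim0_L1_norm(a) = 0.35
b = x @ a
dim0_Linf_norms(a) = [0.16, 0.14, 0.31, 0.15, 0.12]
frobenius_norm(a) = 0.45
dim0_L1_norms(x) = [4.56, 6.77]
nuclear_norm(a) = 0.62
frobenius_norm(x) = 4.09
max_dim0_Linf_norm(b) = 0.63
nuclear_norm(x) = 5.68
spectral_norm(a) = 0.40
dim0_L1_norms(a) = [0.31, 0.19, 0.35, 0.17, 0.14]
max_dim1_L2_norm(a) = 0.4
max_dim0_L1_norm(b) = 2.0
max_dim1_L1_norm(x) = 3.42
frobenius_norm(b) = 1.38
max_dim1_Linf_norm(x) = 2.18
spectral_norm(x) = 3.39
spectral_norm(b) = 1.28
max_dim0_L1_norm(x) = 6.77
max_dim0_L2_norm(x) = 3.16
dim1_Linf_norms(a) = [0.16, 0.31]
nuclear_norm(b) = 1.81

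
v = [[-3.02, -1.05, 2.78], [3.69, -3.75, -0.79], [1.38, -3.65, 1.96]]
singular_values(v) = [6.51, 4.76, 0.54]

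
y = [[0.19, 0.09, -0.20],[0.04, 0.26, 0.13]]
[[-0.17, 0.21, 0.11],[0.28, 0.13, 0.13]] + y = [[0.02,0.30,-0.09], [0.32,0.39,0.26]]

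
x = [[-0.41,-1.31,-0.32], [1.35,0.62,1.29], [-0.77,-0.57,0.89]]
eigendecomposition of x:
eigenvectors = [[(-0.21+0.57j), (-0.21-0.57j), (-0.53+0j)], [0.74+0.00j, (0.74-0j), 0.44+0.00j], [-0.14+0.26j, (-0.14-0.26j), (0.72+0j)]]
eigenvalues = [(-0+1.48j), (-0-1.48j), (1.11+0j)]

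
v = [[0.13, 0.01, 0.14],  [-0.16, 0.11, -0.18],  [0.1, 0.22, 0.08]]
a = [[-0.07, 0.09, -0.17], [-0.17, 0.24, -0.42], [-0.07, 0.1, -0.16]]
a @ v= [[-0.04,-0.03,-0.04],[-0.10,-0.07,-0.10],[-0.04,-0.02,-0.04]]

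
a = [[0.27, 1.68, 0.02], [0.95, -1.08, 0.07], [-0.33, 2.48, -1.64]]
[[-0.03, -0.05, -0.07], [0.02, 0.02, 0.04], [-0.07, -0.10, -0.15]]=a @ [[-0.00,  -0.01,  -0.01], [-0.02,  -0.03,  -0.04], [0.01,  0.02,  0.03]]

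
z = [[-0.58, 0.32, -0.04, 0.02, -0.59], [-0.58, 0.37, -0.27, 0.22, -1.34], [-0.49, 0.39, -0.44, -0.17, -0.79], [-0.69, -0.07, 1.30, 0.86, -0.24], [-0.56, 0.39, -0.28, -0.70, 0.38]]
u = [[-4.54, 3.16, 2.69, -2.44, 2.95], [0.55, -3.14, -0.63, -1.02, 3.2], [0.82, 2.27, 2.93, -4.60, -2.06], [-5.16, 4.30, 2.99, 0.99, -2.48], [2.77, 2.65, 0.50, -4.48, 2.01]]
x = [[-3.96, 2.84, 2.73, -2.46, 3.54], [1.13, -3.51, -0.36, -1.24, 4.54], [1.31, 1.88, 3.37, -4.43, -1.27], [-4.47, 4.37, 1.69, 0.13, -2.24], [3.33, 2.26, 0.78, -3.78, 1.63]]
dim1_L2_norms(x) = [7.06, 5.99, 6.15, 6.85, 5.81]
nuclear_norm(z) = 4.90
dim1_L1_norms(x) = [15.53, 10.78, 12.26, 12.9, 11.78]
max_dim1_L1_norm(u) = 15.92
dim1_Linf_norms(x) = [3.96, 4.54, 4.43, 4.47, 3.78]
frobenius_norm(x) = 14.29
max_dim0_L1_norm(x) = 14.86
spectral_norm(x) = 9.58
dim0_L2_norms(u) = [7.48, 7.11, 5.04, 7.01, 5.78]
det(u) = 148.00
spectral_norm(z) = 2.09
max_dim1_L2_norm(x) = 7.06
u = x + z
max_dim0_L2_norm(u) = 7.48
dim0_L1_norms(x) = [14.2, 14.86, 8.93, 12.04, 13.22]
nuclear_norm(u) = 26.97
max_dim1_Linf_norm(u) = 5.16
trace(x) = -2.34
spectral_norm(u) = 10.42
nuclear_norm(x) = 26.73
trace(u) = -1.75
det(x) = -302.40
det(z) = 0.00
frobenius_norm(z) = 2.93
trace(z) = 0.59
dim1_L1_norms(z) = [1.55, 2.78, 2.28, 3.16, 2.31]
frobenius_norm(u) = 14.64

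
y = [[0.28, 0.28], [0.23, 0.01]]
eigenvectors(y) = [[0.88,-0.55], [0.48,0.83]]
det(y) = -0.06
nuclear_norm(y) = 0.58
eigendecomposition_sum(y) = [[0.32, 0.21],[0.17, 0.11]] + [[-0.04, 0.07], [0.06, -0.1]]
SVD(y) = [[-0.9, -0.44],[-0.44, 0.90]] @ diag([0.43567015062069175, 0.14139137122944856]) @ [[-0.81, -0.59], [0.59, -0.81]]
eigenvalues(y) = [0.43, -0.14]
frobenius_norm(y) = 0.46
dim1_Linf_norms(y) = [0.28, 0.23]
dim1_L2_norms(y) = [0.4, 0.23]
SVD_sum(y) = [[0.32,0.23], [0.16,0.11]] + [[-0.04, 0.05],[0.07, -0.10]]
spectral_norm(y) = 0.44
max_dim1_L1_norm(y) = 0.56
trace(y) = 0.29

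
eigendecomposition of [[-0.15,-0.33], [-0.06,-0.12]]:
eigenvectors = [[-0.93,0.90],[-0.36,-0.43]]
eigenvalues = [-0.28, 0.01]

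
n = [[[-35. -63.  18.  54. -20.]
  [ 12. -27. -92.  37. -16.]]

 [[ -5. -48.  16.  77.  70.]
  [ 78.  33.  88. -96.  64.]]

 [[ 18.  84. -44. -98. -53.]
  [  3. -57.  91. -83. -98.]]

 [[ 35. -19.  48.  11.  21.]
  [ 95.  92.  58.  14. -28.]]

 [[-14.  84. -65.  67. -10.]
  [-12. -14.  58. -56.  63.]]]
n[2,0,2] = -44.0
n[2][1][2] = 91.0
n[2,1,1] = -57.0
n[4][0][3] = 67.0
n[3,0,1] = -19.0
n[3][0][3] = 11.0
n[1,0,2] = 16.0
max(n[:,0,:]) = 84.0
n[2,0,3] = -98.0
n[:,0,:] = [[-35.0, -63.0, 18.0, 54.0, -20.0], [-5.0, -48.0, 16.0, 77.0, 70.0], [18.0, 84.0, -44.0, -98.0, -53.0], [35.0, -19.0, 48.0, 11.0, 21.0], [-14.0, 84.0, -65.0, 67.0, -10.0]]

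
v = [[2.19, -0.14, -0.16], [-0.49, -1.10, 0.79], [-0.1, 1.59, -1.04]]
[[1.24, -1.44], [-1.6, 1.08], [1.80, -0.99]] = v @ [[0.63, -0.76], [1.11, -1.02], [-0.09, -0.53]]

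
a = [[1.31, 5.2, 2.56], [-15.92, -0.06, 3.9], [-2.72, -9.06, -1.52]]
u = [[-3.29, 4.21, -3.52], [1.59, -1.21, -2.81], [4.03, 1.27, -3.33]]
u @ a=[[-61.76, 14.53, 13.35], [28.99, 33.80, 3.62], [-5.88, 51.05, 20.33]]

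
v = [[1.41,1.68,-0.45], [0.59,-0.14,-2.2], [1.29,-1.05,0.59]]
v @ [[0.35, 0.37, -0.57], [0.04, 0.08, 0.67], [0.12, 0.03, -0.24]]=[[0.51,0.64,0.43], [-0.06,0.14,0.1], [0.48,0.41,-1.58]]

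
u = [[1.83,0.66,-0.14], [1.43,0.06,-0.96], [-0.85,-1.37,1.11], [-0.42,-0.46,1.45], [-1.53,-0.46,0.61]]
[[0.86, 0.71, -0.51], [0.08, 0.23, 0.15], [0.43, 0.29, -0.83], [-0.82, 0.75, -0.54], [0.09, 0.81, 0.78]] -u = [[-0.97, 0.05, -0.37], [-1.35, 0.17, 1.11], [1.28, 1.66, -1.94], [-0.4, 1.21, -1.99], [1.62, 1.27, 0.17]]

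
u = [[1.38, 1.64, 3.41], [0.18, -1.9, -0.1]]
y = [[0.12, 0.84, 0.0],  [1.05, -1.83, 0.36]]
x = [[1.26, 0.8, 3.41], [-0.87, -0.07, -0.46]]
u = x + y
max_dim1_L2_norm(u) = 4.03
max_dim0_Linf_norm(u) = 3.41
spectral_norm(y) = 2.25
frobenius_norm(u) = 4.46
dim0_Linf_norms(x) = [1.26, 0.8, 3.41]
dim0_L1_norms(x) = [2.13, 0.87, 3.87]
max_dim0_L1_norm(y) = 2.67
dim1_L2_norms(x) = [3.72, 0.99]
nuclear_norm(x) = 4.45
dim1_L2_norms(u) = [4.03, 1.91]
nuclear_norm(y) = 2.75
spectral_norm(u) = 4.12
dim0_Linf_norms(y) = [1.05, 1.83, 0.36]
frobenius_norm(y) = 2.30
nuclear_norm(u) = 5.82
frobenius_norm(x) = 3.85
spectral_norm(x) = 3.80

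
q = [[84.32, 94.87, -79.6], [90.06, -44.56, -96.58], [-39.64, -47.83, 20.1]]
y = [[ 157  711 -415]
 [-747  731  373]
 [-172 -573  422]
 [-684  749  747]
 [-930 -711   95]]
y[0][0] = 157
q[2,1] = -47.83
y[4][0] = -930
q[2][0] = -39.64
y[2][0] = -172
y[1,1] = 731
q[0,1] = 94.87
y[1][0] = -747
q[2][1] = -47.83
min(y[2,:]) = -573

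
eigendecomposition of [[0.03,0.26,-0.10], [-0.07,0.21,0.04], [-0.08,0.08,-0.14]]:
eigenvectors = [[0.84+0.00j, (0.84-0j), 0.44+0.00j], [0.32+0.39j, (0.32-0.39j), (-0.01+0j)], [(-0.1+0.15j), (-0.1-0.15j), (0.9+0j)]]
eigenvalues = [(0.14+0.1j), (0.14-0.1j), (-0.18+0j)]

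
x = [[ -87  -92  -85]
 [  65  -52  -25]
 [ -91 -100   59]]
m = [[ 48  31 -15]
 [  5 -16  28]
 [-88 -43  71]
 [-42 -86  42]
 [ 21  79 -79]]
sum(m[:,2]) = 47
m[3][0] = -42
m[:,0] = [48, 5, -88, -42, 21]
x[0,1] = -92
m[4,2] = -79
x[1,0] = 65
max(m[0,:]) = 48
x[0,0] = -87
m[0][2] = -15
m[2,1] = -43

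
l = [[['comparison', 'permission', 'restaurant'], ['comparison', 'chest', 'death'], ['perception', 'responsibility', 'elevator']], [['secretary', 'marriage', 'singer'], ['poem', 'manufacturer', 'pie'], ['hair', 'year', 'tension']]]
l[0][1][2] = 'death'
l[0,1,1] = 'chest'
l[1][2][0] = 'hair'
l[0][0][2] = 'restaurant'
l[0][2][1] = 'responsibility'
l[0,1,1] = 'chest'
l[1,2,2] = 'tension'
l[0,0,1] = 'permission'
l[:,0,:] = [['comparison', 'permission', 'restaurant'], ['secretary', 'marriage', 'singer']]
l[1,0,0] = 'secretary'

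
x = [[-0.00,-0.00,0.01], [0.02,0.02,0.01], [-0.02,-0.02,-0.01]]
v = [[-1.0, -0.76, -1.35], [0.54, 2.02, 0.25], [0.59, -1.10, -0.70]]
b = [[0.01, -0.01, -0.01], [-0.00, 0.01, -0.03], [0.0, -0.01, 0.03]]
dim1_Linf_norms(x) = [0.01, 0.02, 0.02]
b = x @ v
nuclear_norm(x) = 0.05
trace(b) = 0.05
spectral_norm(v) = 2.73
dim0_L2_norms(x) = [0.03, 0.03, 0.02]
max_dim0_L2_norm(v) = 2.42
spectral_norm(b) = 0.05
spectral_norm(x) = 0.04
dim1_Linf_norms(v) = [1.35, 2.02, 1.1]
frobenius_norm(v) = 3.14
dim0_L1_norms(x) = [0.04, 0.04, 0.03]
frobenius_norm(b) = 0.05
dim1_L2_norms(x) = [0.01, 0.03, 0.03]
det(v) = 3.15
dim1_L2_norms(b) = [0.02, 0.03, 0.03]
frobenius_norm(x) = 0.04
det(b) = 0.00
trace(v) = 0.32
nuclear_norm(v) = 4.91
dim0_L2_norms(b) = [0.01, 0.02, 0.04]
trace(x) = 0.01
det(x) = 0.00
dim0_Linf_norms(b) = [0.01, 0.01, 0.03]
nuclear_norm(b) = 0.06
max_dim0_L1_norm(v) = 3.88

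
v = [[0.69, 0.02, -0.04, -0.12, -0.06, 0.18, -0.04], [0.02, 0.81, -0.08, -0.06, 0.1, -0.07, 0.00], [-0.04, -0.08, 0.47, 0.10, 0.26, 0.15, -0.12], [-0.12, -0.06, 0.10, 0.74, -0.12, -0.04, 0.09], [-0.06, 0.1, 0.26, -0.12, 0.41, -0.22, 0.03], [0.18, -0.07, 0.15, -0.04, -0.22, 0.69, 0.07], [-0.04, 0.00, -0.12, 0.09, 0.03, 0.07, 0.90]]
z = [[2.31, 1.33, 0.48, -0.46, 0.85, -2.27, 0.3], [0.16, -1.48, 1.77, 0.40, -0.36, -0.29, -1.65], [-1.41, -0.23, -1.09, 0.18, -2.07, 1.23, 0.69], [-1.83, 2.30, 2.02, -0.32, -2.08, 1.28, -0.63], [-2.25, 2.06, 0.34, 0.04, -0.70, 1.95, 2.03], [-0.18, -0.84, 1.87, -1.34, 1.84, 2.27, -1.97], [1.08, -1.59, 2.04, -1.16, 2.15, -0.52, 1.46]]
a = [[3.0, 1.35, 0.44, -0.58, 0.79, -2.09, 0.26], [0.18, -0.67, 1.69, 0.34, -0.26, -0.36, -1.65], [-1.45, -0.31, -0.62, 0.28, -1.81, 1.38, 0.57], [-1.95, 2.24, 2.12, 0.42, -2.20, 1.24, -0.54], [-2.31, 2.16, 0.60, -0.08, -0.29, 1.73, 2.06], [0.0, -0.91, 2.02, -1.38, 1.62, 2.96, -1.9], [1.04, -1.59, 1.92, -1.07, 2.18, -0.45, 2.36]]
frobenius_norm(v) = 1.97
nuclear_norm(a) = 23.30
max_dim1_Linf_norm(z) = 2.31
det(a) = 144.45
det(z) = 243.49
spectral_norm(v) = 0.99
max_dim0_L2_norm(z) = 4.24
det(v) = 0.00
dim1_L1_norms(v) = [1.15, 1.14, 1.22, 1.27, 1.2, 1.42, 1.25]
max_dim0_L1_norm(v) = 1.42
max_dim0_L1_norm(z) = 10.05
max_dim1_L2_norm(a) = 4.67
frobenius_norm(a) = 10.47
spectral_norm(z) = 6.70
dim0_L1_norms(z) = [9.22, 9.83, 9.61, 3.9, 10.05, 9.81, 8.73]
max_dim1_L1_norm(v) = 1.42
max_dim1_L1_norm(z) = 10.46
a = v + z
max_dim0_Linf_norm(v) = 0.9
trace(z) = 2.45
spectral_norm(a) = 6.71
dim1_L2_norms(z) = [3.68, 2.91, 3.09, 4.38, 4.22, 4.3, 4.03]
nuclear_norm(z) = 22.50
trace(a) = 7.16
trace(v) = 4.71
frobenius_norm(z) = 10.16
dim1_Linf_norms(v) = [0.69, 0.81, 0.47, 0.74, 0.41, 0.69, 0.9]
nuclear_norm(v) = 4.71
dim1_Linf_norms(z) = [2.31, 1.77, 2.07, 2.3, 2.25, 2.27, 2.15]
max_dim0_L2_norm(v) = 0.92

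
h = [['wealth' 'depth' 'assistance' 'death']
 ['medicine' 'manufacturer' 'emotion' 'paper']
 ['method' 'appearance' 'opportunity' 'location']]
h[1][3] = 'paper'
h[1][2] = 'emotion'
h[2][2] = 'opportunity'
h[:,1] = ['depth', 'manufacturer', 'appearance']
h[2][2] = 'opportunity'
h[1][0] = 'medicine'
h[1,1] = 'manufacturer'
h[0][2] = 'assistance'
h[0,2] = 'assistance'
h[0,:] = ['wealth', 'depth', 'assistance', 'death']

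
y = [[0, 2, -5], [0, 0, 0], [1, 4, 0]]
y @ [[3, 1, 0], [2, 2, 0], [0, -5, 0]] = [[4, 29, 0], [0, 0, 0], [11, 9, 0]]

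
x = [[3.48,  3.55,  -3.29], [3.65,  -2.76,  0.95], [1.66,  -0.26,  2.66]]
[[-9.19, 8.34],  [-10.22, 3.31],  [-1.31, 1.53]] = x@[[-2.45, 1.47], [0.85, 0.65], [1.12, -0.28]]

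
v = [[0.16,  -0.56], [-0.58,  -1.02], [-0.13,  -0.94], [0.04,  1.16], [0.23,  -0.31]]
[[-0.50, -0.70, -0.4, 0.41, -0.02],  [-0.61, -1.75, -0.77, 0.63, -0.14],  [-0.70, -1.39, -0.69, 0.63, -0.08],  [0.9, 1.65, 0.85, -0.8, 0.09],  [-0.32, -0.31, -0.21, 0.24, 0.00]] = v @ [[-0.34, 0.55, 0.05, 0.12, 0.11], [0.79, 1.40, 0.73, -0.69, 0.07]]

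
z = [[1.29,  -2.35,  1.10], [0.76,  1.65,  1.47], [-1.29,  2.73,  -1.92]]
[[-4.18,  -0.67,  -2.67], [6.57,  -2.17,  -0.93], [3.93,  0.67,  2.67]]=z @ [[0.16, -1.26, -1.79], [2.57, -0.52, 0.19], [1.50, -0.24, 0.08]]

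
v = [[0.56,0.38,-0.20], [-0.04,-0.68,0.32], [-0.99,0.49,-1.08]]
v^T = [[0.56, -0.04, -0.99], [0.38, -0.68, 0.49], [-0.2, 0.32, -1.08]]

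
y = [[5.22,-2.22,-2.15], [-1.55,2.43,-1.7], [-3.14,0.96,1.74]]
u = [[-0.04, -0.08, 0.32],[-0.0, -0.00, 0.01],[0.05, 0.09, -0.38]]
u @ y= [[-1.09, 0.2, 0.78], [-0.03, 0.01, 0.02], [1.31, -0.26, -0.92]]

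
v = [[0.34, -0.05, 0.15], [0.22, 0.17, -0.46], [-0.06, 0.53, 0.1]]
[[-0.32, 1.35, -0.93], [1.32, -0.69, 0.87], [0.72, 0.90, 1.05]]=v @ [[0.24, 2.71, -1.61], [1.78, 1.39, 2.15], [-2.1, 3.30, -1.86]]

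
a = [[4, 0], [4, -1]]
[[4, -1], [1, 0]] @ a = [[12, 1], [4, 0]]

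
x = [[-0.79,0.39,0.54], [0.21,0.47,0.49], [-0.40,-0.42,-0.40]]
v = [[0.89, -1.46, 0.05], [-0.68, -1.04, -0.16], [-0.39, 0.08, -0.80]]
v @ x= [[-1.03,  -0.36,  -0.25], [0.38,  -0.69,  -0.81], [0.64,  0.22,  0.15]]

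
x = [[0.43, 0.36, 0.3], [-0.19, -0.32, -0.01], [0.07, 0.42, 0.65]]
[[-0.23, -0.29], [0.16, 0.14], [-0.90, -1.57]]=x @[[0.88, 1.67], [-0.99, -1.38], [-0.84, -1.70]]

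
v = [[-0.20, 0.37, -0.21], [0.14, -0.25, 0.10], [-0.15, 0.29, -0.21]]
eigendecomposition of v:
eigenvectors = [[0.69, -0.85, 0.17], [-0.43, -0.52, 0.54], [0.58, -0.12, 0.83]]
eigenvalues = [-0.61, -0.0, -0.05]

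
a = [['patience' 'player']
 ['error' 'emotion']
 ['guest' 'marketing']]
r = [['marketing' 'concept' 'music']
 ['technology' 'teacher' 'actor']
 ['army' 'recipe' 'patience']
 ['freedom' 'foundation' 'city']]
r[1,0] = 'technology'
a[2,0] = 'guest'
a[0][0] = 'patience'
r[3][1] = 'foundation'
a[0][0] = 'patience'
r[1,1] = 'teacher'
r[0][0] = 'marketing'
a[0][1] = 'player'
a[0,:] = ['patience', 'player']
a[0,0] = 'patience'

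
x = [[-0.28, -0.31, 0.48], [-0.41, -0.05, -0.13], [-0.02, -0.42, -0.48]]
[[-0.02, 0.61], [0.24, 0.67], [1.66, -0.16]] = x@[[0.15, -1.74],[-2.31, 0.09],[-1.45, 0.32]]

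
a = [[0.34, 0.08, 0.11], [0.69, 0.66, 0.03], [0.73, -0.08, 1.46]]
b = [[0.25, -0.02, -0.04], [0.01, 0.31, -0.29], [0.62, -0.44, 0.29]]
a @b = [[0.15, -0.03, -0.00], [0.2, 0.18, -0.21], [1.09, -0.68, 0.42]]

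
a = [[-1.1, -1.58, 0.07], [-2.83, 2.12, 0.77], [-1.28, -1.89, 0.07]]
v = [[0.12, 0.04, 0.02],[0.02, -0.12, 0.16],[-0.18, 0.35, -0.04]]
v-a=[[1.22,1.62,-0.05], [2.85,-2.24,-0.61], [1.1,2.24,-0.11]]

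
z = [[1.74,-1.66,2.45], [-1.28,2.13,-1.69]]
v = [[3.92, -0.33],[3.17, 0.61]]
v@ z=[[7.24,-7.21,10.16],  [4.73,-3.96,6.74]]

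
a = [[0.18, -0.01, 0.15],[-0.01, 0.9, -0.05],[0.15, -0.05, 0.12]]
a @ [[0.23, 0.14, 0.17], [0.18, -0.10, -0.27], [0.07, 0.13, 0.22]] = [[0.05,0.05,0.07], [0.16,-0.10,-0.26], [0.03,0.04,0.07]]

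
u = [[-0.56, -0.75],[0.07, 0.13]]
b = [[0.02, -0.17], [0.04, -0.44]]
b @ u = [[-0.02, -0.04],  [-0.05, -0.09]]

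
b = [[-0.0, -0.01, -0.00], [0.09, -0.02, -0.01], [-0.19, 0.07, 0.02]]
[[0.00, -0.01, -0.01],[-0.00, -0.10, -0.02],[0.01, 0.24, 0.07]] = b @ [[-0.06, -0.93, -0.14],[-0.03, 0.71, 0.75],[-0.08, 0.68, -0.45]]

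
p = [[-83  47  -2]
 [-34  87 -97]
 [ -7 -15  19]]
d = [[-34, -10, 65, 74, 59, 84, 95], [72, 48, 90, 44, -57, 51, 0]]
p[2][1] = -15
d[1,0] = 72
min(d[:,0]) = -34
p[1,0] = -34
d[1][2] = 90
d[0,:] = [-34, -10, 65, 74, 59, 84, 95]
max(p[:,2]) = 19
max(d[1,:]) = 90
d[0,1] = -10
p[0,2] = -2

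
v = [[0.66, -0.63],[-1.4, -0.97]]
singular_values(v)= [1.72, 0.89]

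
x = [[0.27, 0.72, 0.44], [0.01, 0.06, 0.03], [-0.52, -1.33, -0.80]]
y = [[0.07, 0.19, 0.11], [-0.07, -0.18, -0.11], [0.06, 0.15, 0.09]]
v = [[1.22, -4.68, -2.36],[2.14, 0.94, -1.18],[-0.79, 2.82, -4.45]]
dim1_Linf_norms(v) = [4.68, 2.14, 4.45]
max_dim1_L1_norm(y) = 0.37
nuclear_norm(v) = 13.10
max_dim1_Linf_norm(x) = 1.33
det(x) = 0.00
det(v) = -65.97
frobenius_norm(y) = 0.37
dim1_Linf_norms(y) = [0.19, 0.18, 0.15]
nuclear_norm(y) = 0.38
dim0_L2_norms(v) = [2.59, 5.54, 5.17]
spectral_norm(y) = 0.37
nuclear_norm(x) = 1.89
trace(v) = -2.29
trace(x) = -0.47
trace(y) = -0.02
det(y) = -0.00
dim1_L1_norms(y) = [0.37, 0.36, 0.3]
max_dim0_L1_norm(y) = 0.52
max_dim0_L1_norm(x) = 2.11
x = v @ y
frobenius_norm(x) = 1.86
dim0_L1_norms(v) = [4.15, 8.44, 7.99]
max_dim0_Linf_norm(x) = 1.33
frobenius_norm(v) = 8.01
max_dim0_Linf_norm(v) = 4.68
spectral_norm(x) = 1.86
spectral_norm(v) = 5.73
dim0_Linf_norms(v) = [2.14, 4.68, 4.45]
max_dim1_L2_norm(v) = 5.38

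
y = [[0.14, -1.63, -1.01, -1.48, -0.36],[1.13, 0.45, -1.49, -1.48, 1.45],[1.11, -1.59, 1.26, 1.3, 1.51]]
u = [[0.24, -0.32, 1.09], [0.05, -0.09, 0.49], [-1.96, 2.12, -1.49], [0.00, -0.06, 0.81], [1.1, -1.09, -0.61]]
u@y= [[0.88, -2.27, 1.61, 1.54, 1.1], [0.45, -0.9, 0.7, 0.70, 0.59], [0.47, 6.52, -3.06, -2.17, 1.53], [0.83, -1.31, 1.11, 1.14, 1.14], [-1.75, -1.31, -0.26, -0.81, -2.90]]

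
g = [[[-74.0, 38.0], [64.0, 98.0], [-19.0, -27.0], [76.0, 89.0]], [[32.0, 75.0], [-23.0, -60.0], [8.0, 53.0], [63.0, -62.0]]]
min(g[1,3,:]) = -62.0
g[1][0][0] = 32.0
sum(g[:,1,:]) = 79.0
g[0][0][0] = -74.0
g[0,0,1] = 38.0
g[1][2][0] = 8.0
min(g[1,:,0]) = -23.0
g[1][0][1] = 75.0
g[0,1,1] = 98.0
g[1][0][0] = 32.0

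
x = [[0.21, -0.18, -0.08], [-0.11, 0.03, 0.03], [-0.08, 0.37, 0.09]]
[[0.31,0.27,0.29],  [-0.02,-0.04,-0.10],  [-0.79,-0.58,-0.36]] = x @ [[-0.72, -0.33, 0.37],[-1.94, -1.34, -0.56],[-1.42, -1.26, -1.42]]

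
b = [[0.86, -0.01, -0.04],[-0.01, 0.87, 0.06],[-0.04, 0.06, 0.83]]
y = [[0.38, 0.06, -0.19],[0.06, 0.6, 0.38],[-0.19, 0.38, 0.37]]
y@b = [[0.33, 0.04, -0.17],  [0.03, 0.54, 0.35],  [-0.18, 0.35, 0.34]]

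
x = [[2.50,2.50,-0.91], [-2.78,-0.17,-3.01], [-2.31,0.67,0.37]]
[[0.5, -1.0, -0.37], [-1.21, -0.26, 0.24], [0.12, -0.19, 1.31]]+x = [[3.00, 1.50, -1.28],[-3.99, -0.43, -2.77],[-2.19, 0.48, 1.68]]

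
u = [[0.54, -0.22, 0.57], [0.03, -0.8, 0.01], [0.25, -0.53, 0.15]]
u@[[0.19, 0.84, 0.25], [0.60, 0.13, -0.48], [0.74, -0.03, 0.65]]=[[0.39,0.41,0.61],[-0.47,-0.08,0.4],[-0.16,0.14,0.41]]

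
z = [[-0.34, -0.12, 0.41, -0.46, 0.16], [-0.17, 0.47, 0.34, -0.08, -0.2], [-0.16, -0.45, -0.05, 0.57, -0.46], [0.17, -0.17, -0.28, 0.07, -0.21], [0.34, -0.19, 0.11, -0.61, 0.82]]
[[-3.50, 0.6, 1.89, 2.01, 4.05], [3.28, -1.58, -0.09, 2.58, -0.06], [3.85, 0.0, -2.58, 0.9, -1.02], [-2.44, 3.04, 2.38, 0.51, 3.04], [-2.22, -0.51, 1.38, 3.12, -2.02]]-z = [[-3.16, 0.72, 1.48, 2.47, 3.89], [3.45, -2.05, -0.43, 2.66, 0.14], [4.01, 0.45, -2.53, 0.33, -0.56], [-2.61, 3.21, 2.66, 0.44, 3.25], [-2.56, -0.32, 1.27, 3.73, -2.84]]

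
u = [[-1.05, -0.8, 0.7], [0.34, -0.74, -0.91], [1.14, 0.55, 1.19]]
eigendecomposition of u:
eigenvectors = [[(-0.35+0j), (-0.69+0j), (-0.69-0j)], [0.31+0.00j, (0.29+0.59j), 0.29-0.59j], [(-0.88+0j), 0.30-0.05j, 0.30+0.05j]]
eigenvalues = [(1.44+0j), (-1.02+0.73j), (-1.02-0.73j)]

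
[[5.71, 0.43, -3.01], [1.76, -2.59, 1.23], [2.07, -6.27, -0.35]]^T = [[5.71, 1.76, 2.07], [0.43, -2.59, -6.27], [-3.01, 1.23, -0.35]]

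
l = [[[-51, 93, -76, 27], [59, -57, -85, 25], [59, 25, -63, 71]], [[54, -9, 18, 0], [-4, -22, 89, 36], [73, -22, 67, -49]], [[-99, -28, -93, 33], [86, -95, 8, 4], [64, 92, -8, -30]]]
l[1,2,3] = -49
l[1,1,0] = -4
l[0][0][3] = 27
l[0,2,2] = -63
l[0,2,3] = 71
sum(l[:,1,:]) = 44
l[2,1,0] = 86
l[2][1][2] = 8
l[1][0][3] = 0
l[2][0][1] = -28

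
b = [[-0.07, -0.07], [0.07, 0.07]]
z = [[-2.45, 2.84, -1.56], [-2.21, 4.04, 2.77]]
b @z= [[0.33, -0.48, -0.08], [-0.33, 0.48, 0.08]]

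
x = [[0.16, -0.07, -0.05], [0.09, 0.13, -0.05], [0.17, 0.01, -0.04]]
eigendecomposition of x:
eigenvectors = [[0.42+0.00j, (0.55+0.3j), 0.55-0.30j], [(0.08+0j), 0.26-0.32j, 0.26+0.32j], [(0.9+0j), 0.66+0.00j, 0.66-0.00j]]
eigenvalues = [(0.04+0j), (0.1+0.07j), (0.1-0.07j)]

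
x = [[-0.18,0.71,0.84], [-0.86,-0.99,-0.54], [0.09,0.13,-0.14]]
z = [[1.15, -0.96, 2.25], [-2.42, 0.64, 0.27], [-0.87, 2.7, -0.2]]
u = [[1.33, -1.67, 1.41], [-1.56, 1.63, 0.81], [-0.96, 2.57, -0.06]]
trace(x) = -1.31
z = x + u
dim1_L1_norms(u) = [4.41, 4.0, 3.59]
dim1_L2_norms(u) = [2.56, 2.4, 2.74]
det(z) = -13.74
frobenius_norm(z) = 4.66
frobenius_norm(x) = 1.82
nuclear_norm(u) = 6.43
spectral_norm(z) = 3.80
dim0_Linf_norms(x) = [0.86, 0.99, 0.84]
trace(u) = 2.90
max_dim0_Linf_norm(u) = 2.57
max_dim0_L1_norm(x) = 1.83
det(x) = -0.18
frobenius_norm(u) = 4.45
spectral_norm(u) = 4.09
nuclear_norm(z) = 7.61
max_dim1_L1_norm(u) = 4.41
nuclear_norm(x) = 2.54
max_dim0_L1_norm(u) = 5.87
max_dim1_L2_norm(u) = 2.74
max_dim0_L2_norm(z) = 2.94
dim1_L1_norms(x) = [1.73, 2.39, 0.36]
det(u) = -4.89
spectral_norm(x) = 1.64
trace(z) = 1.59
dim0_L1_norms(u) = [3.85, 5.87, 2.28]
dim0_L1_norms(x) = [1.13, 1.83, 1.52]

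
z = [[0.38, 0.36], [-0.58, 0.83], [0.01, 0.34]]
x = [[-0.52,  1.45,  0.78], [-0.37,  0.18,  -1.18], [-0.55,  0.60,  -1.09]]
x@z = [[-1.03, 1.28], [-0.26, -0.38], [-0.57, -0.07]]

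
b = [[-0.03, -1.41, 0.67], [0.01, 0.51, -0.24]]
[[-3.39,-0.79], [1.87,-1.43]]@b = [[0.09, 4.38, -2.08], [-0.07, -3.37, 1.6]]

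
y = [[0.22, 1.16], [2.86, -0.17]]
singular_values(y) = [2.87, 1.17]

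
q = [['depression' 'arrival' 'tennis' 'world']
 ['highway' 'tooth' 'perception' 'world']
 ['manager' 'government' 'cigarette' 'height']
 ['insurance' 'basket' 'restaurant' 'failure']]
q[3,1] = 'basket'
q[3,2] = 'restaurant'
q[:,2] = ['tennis', 'perception', 'cigarette', 'restaurant']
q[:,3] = ['world', 'world', 'height', 'failure']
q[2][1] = 'government'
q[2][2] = 'cigarette'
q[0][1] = 'arrival'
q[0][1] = 'arrival'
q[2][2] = 'cigarette'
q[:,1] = ['arrival', 'tooth', 'government', 'basket']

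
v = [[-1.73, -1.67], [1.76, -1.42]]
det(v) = 5.40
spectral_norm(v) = 2.49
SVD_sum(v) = [[-2.04, -0.57], [1.26, 0.35]] + [[0.31, -1.10], [0.50, -1.77]]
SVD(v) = [[-0.85,  0.53], [0.53,  0.85]] @ diag([2.4898867569028753, 2.1670865090714955]) @ [[0.96,0.27], [0.27,-0.96]]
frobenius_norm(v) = 3.30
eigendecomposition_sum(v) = [[-0.86+0.78j, -0.83-0.77j],[0.88+0.81j, (-0.71+0.93j)]] + [[-0.87-0.78j, (-0.83+0.77j)],[(0.88-0.81j), -0.71-0.93j]]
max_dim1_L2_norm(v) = 2.4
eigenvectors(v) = [[0.06-0.69j,0.06+0.69j], [-0.72+0.00j,(-0.72-0j)]]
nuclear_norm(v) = 4.66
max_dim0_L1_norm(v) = 3.49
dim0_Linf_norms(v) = [1.76, 1.67]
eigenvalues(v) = [(-1.57+1.71j), (-1.57-1.71j)]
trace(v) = -3.15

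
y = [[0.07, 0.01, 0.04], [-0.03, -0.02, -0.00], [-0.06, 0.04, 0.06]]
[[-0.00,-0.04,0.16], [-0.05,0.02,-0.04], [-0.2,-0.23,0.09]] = y @ [[1.27,0.69,1.00], [0.83,-2.24,0.7], [-2.55,-1.64,1.96]]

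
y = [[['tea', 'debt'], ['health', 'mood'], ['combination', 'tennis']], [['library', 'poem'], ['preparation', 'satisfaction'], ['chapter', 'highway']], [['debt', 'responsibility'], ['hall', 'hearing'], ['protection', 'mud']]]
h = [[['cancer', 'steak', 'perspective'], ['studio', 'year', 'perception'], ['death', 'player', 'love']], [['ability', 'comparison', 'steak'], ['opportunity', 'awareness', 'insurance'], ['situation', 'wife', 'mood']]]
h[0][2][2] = 'love'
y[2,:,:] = [['debt', 'responsibility'], ['hall', 'hearing'], ['protection', 'mud']]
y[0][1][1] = 'mood'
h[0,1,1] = 'year'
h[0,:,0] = ['cancer', 'studio', 'death']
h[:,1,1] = ['year', 'awareness']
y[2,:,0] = ['debt', 'hall', 'protection']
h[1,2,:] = ['situation', 'wife', 'mood']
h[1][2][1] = 'wife'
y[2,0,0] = 'debt'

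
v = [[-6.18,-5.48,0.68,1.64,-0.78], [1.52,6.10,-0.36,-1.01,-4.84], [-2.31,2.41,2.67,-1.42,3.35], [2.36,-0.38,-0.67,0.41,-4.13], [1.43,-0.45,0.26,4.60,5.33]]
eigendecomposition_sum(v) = [[(-5.63+0j),-2.67+0.00j,0.52-0.00j,1.92+0.00j,-1.00+0.00j], [(0.83-0j),0.39-0.00j,-0.08+0.00j,(-0.28-0j),0.15-0.00j], [-1.42+0.00j,(-0.67+0j),0.13-0.00j,(0.48+0j),-0.25+0.00j], [2.01-0.00j,(0.96-0j),(-0.19+0j),-0.68-0.00j,(0.36-0j)], [(-0.04+0j),-0.02+0.00j,-0j,(0.01+0j),(-0.01+0j)]] + [[-0.41+0.15j, (-0.43-0.29j), -0.09-0.08j, (-1.06+0.45j), (-0.84-0.93j)], [0.65+0.30j, (0.17+0.83j), (0.01+0.19j), 1.75+0.68j, (-0.08+2.05j)], [-0.60-0.99j, 0.52-1.26j, (0.16-0.26j), (-1.74-2.48j), (1.94-2.68j)], [(0.19+0.9j), -0.72+0.81j, (-0.19+0.16j), (0.66+2.32j), -2.16+1.51j], [(0.64-0.41j), 0.84+0.32j, (0.18+0.1j), 1.61-1.18j, 1.79+1.24j]] + [[-0.41-0.15j, (-0.43+0.29j), -0.09+0.08j, (-1.06-0.45j), (-0.84+0.93j)], [0.65-0.30j, 0.17-0.83j, (0.01-0.19j), 1.75-0.68j, -0.08-2.05j], [(-0.6+0.99j), 0.52+1.26j, (0.16+0.26j), -1.74+2.48j, (1.94+2.68j)], [0.19-0.90j, (-0.72-0.81j), -0.19-0.16j, 0.66-2.32j, -2.16-1.51j], [0.64+0.41j, 0.84-0.32j, (0.18-0.1j), (1.61+1.18j), (1.79-1.24j)]] + [[(0.21-0j), -1.93+0.00j, 0.07+0.00j, 1.46-0.00j, (1.71+0j)], [(-0.58+0j), (5.36-0j), (-0.18-0j), (-4.06+0j), -4.75-0.00j], [(-0.24+0j), (2.2-0j), (-0.07-0j), -1.66+0.00j, (-1.95-0j)], [(-0.01+0j), (0.1-0j), -0.00-0.00j, (-0.07+0j), -0.09-0.00j], [(0.23-0j), (-2.12+0j), 0.07+0.00j, 1.60-0.00j, 1.87+0.00j]] + [[(0.06-0j), (-0.02-0j), 0.26-0.00j, (0.37-0j), (0.19-0j)], [-0.03+0.00j, 0.01+0.00j, -0.12+0.00j, -0.17+0.00j, -0.09+0.00j], [(0.54-0j), -0.14-0.00j, 2.30-0.00j, 3.24-0.00j, (1.67-0j)], [(-0.03+0j), 0.01+0.00j, -0.11+0.00j, (-0.15+0j), (-0.08+0j)], [(-0.04+0j), 0.01+0.00j, -0.17+0.00j, -0.24+0.00j, -0.12+0.00j]]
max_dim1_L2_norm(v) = 8.48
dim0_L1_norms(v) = [13.8, 14.82, 4.64, 9.08, 18.43]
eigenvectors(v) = [[(-0.91+0j), (-0.05+0.23j), (-0.05-0.23j), (0.3+0j), -0.11+0.00j],[(0.13+0j), 0.32-0.21j, 0.32+0.21j, (-0.83+0j), (0.05+0j)],[(-0.23+0j), (-0.62+0j), -0.62-0.00j, -0.34+0.00j, -0.99+0.00j],[(0.32+0j), 0.47+0.16j, 0.47-0.16j, (-0.01+0j), (0.05+0j)],[-0.01+0.00j, (-0.01-0.41j), -0.01+0.41j, 0.33+0.00j, 0.07+0.00j]]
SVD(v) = [[-0.57, -0.65, -0.16, 0.48, 0.01], [0.68, -0.04, -0.22, 0.67, -0.19], [-0.12, 0.34, -0.75, 0.06, 0.56], [0.28, -0.29, 0.43, 0.06, 0.81], [-0.35, 0.62, 0.43, 0.55, 0.07]] @ diag([11.11774519377889, 8.305454978481478, 6.200108947442437, 3.246922046220779, 1.1375437012411087]) @ [[0.45, 0.63, -0.11, -0.27, -0.57], [0.41, 0.47, 0.1, 0.15, 0.76], [0.64, -0.42, -0.35, 0.51, -0.13], [-0.36, 0.41, 0.11, 0.8, -0.23], [0.3, -0.19, 0.92, 0.06, -0.18]]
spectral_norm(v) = 11.12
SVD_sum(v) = [[-2.81,-3.97,0.69,1.67,3.55],[3.38,4.78,-0.84,-2.01,-4.28],[-0.59,-0.83,0.15,0.35,0.75],[1.39,1.97,-0.34,-0.83,-1.76],[-1.74,-2.47,0.43,1.04,2.21]] + [[-2.18, -2.55, -0.54, -0.79, -4.1], [-0.15, -0.17, -0.04, -0.05, -0.28], [1.14, 1.33, 0.28, 0.41, 2.14], [-0.96, -1.12, -0.24, -0.35, -1.81], [2.08, 2.43, 0.51, 0.75, 3.9]] + [[-0.63, 0.41, 0.34, -0.5, 0.13], [-0.86, 0.56, 0.47, -0.69, 0.18], [-2.98, 1.95, 1.64, -2.37, 0.62], [1.73, -1.13, -0.95, 1.37, -0.36], [1.72, -1.13, -0.95, 1.37, -0.36]] + [[-0.57, 0.64, 0.17, 1.26, -0.36],[-0.79, 0.88, 0.23, 1.75, -0.50],[-0.07, 0.08, 0.02, 0.15, -0.04],[-0.07, 0.08, 0.02, 0.16, -0.05],[-0.65, 0.73, 0.19, 1.44, -0.41]] + [[0.00, -0.0, 0.01, 0.00, -0.0], [-0.06, 0.04, -0.2, -0.01, 0.04], [0.19, -0.12, 0.58, 0.04, -0.11], [0.28, -0.17, 0.84, 0.05, -0.16], [0.02, -0.01, 0.07, 0.00, -0.01]]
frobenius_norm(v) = 15.58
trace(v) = 8.33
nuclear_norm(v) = 30.01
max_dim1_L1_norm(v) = 14.76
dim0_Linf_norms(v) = [6.18, 6.1, 2.67, 4.6, 5.33]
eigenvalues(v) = [(-5.79+0j), (2.36+4.27j), (2.36-4.27j), (7.3+0j), (2.1+0j)]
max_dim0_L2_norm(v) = 8.98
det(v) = -2114.56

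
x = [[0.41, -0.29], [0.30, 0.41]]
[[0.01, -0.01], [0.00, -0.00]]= x@ [[0.02, -0.02], [-0.01, 0.01]]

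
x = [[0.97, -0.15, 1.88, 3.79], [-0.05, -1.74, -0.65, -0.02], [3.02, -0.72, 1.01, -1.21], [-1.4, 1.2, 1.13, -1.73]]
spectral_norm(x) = 4.64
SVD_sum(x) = [[1.62, -0.65, 1.23, 3.63],[0.02, -0.01, 0.01, 0.04],[0.2, -0.08, 0.15, 0.46],[-0.73, 0.29, -0.55, -1.63]] + [[-0.60, 0.23, -0.06, 0.33], [0.38, -0.14, 0.04, -0.21], [2.79, -1.05, 0.27, -1.53], [-0.55, 0.21, -0.05, 0.30]] + [[0.05, 0.46, 0.56, -0.13], [-0.11, -0.99, -1.2, 0.28], [0.05, 0.46, 0.55, -0.13], [0.12, 1.13, 1.37, -0.32]] + [[-0.10, -0.18, 0.15, -0.04], [-0.34, -0.60, 0.50, -0.12], [-0.02, -0.04, 0.03, -0.01], [-0.25, -0.43, 0.36, -0.09]]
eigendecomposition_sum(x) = [[(1.44+0j), -0.08-0.00j, (1.49-0j), (0.71+0j)], [-0.25-0.00j, 0.01+0.00j, -0.26+0.00j, (-0.13+0j)], [1.90+0.00j, -0.11-0.00j, (1.97-0j), 0.94+0.00j], [-0.03-0.00j, 0.00+0.00j, -0.03+0.00j, (-0.02+0j)]] + [[(-0.21+0.86j), 0.39-0.73j, (0.24-0.74j), 1.65+0.45j], [(0.14+0.13j), (-0.1-0.15j), -0.12-0.12j, (0.26-0.27j)], [(0.54-0.62j), (-0.63+0.43j), -0.51+0.51j, (-1.16-1.08j)], [-0.69-0.44j, 0.52+0.55j, (0.57+0.42j), (-0.88+1.3j)]] + [[(-0.21-0.86j), 0.39+0.73j, (0.24+0.74j), 1.65-0.45j], [(0.14-0.13j), (-0.1+0.15j), (-0.12+0.12j), (0.26+0.27j)], [(0.54+0.62j), -0.63-0.43j, (-0.51-0.51j), (-1.16+1.08j)], [-0.69+0.44j, (0.52-0.55j), 0.57-0.42j, -0.88-1.30j]] + [[-0.04-0.00j, -0.84+0.00j, -0.08+0.00j, (-0.23+0j)],[-0.08-0.00j, -1.56+0.00j, -0.15+0.00j, -0.42+0.00j],[(0.03+0j), (0.65-0j), 0.06-0.00j, 0.17-0.00j],[0.01+0.00j, 0.17-0.00j, 0.02-0.00j, (0.04-0j)]]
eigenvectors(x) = [[0.60+0.00j,  -0.60+0.00j,  (-0.6-0j),  (-0.44+0j)], [-0.11+0.00j,  -0.06+0.12j,  -0.06-0.12j,  (-0.82+0j)], [(0.79+0j),  0.50+0.26j,  0.50-0.26j,  0.34+0.00j], [(-0.01+0j),  0.18-0.52j,  0.18+0.52j,  (0.09+0j)]]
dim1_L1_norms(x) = [6.79, 2.46, 5.96, 5.46]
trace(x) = -1.49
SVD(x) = [[-0.91, -0.20, -0.28, -0.24], [-0.01, 0.13, 0.6, -0.79], [-0.11, 0.95, -0.28, -0.05], [0.41, -0.19, -0.69, -0.57]] @ diag([4.644482134794309, 3.532271301168376, 2.6192011231372128, 1.095139548676555]) @ [[-0.39, 0.16, -0.29, -0.86],[0.83, -0.31, 0.08, -0.46],[-0.07, -0.62, -0.76, 0.17],[0.40, 0.70, -0.58, 0.14]]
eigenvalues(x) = [(3.4+0j), (-1.7+2.52j), (-1.7-2.52j), (-1.5+0j)]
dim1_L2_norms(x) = [4.34, 1.86, 3.48, 2.77]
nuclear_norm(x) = 11.89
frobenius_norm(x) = 6.49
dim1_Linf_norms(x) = [3.79, 1.74, 3.02, 1.73]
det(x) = -47.06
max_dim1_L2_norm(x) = 4.34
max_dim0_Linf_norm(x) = 3.79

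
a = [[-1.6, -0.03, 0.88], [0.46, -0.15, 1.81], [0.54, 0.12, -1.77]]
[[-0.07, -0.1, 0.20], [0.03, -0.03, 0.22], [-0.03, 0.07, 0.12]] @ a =[[0.17, 0.04, -0.60], [0.06, 0.03, -0.42], [0.15, 0.0, -0.11]]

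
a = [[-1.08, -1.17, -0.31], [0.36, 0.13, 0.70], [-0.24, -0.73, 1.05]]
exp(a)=[[0.30, -0.52, -0.75], [0.11, 0.65, 1.11], [-0.39, -1.07, 2.46]]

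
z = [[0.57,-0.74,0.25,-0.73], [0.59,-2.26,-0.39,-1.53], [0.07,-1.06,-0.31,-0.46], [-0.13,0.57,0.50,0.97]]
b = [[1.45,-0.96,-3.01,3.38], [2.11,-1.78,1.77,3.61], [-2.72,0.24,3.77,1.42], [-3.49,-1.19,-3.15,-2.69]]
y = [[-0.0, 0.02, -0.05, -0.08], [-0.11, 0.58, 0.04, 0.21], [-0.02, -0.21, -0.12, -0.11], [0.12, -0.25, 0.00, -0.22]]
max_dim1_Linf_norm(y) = 0.58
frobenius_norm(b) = 10.09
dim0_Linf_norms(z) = [0.59, 2.26, 0.5, 1.53]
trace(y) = 0.24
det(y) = 0.00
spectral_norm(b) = 7.26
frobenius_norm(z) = 3.52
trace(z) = -1.03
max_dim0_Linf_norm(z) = 2.26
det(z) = 0.00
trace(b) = 0.75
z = b @ y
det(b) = -223.91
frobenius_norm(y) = 0.77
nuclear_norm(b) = 18.12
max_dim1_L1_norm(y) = 0.94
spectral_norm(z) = 3.41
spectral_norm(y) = 0.75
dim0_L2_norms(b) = [5.11, 2.36, 6.03, 5.81]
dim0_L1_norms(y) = [0.25, 1.06, 0.21, 0.62]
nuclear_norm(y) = 1.03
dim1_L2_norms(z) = [1.21, 2.82, 1.2, 1.24]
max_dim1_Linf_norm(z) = 2.26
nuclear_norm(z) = 4.64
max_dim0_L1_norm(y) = 1.06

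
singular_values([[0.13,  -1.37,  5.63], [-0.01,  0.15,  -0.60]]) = [5.83, 0.01]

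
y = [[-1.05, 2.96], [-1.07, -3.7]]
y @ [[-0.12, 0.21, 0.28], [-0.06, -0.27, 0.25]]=[[-0.05, -1.02, 0.45], [0.35, 0.77, -1.22]]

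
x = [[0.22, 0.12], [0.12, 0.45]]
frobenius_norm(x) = 0.53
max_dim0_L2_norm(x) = 0.47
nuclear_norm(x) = 0.67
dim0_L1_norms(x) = [0.34, 0.57]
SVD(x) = [[0.39,0.92], [0.92,-0.39]] @ diag([0.5012077013859466, 0.1687922986140534]) @ [[0.39,0.92], [0.92,-0.39]]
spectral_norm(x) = 0.50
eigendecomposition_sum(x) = [[0.14, -0.06], [-0.06, 0.03]] + [[0.08, 0.18], [0.18, 0.42]]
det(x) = 0.08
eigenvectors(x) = [[-0.92,-0.39], [0.39,-0.92]]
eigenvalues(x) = [0.17, 0.5]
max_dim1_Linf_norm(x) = 0.45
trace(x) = 0.67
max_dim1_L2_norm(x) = 0.47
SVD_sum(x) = [[0.08,0.18], [0.18,0.42]] + [[0.14,  -0.06],[-0.06,  0.03]]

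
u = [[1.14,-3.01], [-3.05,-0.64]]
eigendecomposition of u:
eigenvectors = [[0.80, 0.6],[-0.6, 0.8]]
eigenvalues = [3.41, -2.91]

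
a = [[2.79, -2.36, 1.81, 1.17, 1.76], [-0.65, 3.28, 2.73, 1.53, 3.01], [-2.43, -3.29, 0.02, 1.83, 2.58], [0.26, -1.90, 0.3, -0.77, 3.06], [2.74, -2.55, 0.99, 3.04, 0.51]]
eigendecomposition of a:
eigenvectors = [[-0.32-0.41j, -0.32+0.41j, (0.02+0j), -0.33-0.38j, -0.33+0.38j],  [-0.58+0.00j, (-0.58-0j), (0.06+0j), (-0.29-0.15j), -0.29+0.15j],  [(0.21-0.3j), 0.21+0.30j, (0.12+0j), 0.70+0.00j, 0.70-0.00j],  [(-0.11-0.22j), (-0.11+0.22j), 0.77+0.00j, (-0.15+0.02j), -0.15-0.02j],  [-0.27-0.37j, (-0.27+0.37j), -0.62+0.00j, -0.32-0.13j, -0.32+0.13j]]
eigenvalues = [(3.61+3.47j), (3.61-3.47j), (-3.31+0j), (0.96+1.61j), (0.96-1.61j)]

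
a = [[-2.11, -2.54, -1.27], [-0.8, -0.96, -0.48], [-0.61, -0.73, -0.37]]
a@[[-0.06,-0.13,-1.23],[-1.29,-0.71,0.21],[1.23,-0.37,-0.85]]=[[1.84, 2.55, 3.14], [0.7, 0.96, 1.19], [0.52, 0.73, 0.91]]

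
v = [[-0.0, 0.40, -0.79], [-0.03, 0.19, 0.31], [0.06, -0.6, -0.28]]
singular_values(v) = [0.91, 0.73, 0.0]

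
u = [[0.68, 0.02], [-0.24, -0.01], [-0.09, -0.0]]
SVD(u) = [[-0.94, -0.15], [0.33, -0.7], [0.12, 0.70]] @ diag([0.727038355697061, 0.0039024793803374455]) @ [[-1.00, -0.03], [-0.03, 1.0]]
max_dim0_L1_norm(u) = 1.01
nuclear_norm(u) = 0.73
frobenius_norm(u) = 0.73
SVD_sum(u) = [[0.68, 0.02],[-0.24, -0.01],[-0.09, -0.0]] + [[0.00, -0.0], [0.0, -0.0], [-0.0, 0.0]]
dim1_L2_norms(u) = [0.68, 0.24, 0.09]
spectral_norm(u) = 0.73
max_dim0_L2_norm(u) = 0.73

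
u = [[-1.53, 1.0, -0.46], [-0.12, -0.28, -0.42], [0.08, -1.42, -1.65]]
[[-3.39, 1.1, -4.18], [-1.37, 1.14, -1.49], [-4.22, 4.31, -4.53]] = u @ [[3.35,-0.98,3.41],[2.14,-1.16,1.70],[0.88,-1.66,1.45]]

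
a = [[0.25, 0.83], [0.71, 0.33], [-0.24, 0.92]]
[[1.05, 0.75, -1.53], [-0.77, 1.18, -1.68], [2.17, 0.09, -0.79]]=a @ [[-1.95, 1.44, -1.75], [1.85, 0.47, -1.32]]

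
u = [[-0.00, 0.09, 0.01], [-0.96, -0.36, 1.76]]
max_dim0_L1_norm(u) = 1.77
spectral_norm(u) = 2.04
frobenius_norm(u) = 2.04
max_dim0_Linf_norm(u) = 1.76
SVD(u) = [[-0.0, 1.00], [1.0, 0.00]] @ diag([2.03687331463446, 0.09026128810308742]) @ [[-0.47, -0.18, 0.86], [-0.04, 0.98, 0.18]]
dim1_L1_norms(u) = [0.1, 3.08]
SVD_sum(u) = [[0.0, 0.00, -0.01], [-0.96, -0.36, 1.76]] + [[-0.0, 0.09, 0.02], [-0.0, 0.00, 0.00]]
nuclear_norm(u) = 2.13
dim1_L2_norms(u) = [0.09, 2.04]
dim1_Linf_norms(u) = [0.09, 1.76]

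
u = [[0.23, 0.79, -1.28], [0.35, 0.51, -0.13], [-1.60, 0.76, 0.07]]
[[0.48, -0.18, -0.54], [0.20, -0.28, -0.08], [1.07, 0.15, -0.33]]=u @ [[-0.37, -0.29, 0.14],[0.63, -0.40, -0.17],[-0.05, -0.16, 0.34]]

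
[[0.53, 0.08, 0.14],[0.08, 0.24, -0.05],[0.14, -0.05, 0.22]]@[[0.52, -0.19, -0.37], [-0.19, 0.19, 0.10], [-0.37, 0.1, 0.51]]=[[0.21,-0.07,-0.12], [0.01,0.03,-0.03], [0.0,-0.01,0.06]]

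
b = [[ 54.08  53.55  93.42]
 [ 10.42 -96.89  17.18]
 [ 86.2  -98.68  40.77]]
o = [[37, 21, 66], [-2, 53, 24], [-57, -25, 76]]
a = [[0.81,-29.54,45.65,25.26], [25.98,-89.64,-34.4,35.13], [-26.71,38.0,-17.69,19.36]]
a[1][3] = 35.13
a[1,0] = 25.98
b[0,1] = 53.55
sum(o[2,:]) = -6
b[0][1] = 53.55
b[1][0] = 10.42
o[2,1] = -25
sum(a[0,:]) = 42.18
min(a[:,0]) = -26.71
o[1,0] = -2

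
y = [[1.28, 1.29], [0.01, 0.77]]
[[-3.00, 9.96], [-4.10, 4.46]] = y@[[3.07, 1.98], [-5.37, 5.76]]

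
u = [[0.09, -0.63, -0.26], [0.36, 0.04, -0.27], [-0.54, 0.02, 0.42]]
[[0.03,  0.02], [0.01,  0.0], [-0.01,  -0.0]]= u @ [[-0.05, -0.04], [-0.02, -0.02], [-0.09, -0.06]]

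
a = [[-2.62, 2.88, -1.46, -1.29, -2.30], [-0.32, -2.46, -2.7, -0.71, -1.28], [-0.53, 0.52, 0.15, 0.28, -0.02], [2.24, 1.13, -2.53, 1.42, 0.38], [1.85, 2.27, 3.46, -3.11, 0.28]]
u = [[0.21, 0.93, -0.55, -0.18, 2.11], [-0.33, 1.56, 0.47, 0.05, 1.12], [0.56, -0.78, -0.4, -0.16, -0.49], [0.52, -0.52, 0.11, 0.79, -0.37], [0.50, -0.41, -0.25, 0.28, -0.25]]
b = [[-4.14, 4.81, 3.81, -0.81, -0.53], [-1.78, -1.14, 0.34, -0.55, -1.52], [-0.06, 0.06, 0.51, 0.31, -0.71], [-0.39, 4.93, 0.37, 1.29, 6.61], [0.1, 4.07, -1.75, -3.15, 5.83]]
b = a @ u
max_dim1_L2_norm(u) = 2.39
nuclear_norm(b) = 23.52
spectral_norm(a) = 6.33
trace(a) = -3.23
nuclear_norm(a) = 17.69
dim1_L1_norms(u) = [3.98, 3.53, 2.39, 2.31, 1.69]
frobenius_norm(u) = 3.61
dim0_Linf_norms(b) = [4.14, 4.93, 3.81, 3.15, 6.61]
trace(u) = 1.91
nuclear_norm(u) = 5.93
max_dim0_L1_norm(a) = 10.3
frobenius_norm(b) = 14.05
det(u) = -0.12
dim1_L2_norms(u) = [2.39, 2.01, 1.16, 1.15, 0.79]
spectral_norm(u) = 3.16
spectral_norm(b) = 11.47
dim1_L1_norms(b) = [14.1, 5.33, 1.65, 13.59, 14.9]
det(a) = 2.78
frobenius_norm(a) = 9.25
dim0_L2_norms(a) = [3.96, 4.59, 5.27, 3.73, 2.67]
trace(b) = 2.35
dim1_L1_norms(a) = [10.55, 7.47, 1.5, 7.7, 10.97]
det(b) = -0.03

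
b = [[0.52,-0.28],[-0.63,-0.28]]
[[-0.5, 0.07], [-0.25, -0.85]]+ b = [[0.02, -0.21],[-0.88, -1.13]]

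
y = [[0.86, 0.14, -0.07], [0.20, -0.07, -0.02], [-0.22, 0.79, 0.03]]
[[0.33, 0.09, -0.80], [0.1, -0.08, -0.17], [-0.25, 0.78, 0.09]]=y @[[0.49, -0.03, -0.87], [-0.21, 0.97, -0.14], [0.85, 0.25, 0.47]]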